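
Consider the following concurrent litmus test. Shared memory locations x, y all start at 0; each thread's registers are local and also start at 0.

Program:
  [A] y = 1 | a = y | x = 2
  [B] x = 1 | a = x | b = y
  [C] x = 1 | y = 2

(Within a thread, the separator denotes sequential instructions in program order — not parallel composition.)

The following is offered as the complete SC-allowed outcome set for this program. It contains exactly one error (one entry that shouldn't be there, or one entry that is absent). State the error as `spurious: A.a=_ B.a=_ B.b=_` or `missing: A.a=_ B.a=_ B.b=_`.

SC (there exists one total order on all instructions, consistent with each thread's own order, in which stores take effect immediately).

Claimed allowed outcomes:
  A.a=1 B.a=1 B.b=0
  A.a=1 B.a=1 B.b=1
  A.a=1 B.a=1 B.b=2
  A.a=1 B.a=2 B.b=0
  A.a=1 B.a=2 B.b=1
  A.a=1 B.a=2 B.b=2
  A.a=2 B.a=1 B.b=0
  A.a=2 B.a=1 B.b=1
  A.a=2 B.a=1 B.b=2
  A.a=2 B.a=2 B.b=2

spurious: A.a=1 B.a=2 B.b=0

outcome vector order: (A.a,B.a,B.b)
under SC → <1 1 0> <1 1 1> <1 1 2> <1 2 1> <1 2 2> <2 1 0> <2 1 1> <2 1 2> <2 2 2>
claimed∖SC = {<1 2 0>}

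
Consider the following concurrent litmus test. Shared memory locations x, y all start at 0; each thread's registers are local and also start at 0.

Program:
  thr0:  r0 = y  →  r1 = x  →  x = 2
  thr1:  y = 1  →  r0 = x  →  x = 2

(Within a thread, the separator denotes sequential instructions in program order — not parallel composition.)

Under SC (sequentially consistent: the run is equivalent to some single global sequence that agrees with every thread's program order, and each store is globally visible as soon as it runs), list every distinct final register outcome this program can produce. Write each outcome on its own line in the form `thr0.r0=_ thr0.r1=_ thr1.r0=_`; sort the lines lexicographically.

outcome vector order: (thr0.r0,thr0.r1,thr1.r0)
|SC outcomes| = 6

thr0.r0=0 thr0.r1=0 thr1.r0=0
thr0.r0=0 thr0.r1=0 thr1.r0=2
thr0.r0=0 thr0.r1=2 thr1.r0=0
thr0.r0=1 thr0.r1=0 thr1.r0=0
thr0.r0=1 thr0.r1=0 thr1.r0=2
thr0.r0=1 thr0.r1=2 thr1.r0=0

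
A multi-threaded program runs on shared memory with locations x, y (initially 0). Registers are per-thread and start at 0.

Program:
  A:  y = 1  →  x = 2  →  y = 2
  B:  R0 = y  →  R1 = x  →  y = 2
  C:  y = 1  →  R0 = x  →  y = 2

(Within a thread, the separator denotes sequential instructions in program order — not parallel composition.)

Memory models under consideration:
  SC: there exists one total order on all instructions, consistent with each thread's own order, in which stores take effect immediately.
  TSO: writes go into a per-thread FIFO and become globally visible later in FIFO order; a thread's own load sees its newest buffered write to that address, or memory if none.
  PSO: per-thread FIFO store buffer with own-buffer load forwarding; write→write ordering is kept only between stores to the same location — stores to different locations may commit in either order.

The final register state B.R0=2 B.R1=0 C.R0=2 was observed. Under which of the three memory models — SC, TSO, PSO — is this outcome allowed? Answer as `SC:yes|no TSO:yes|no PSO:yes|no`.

outcome vector order: (B.R0,B.R1,C.R0)
SC (11): 0/0/0; 0/0/2; 0/2/0; 0/2/2; 1/0/0; 1/0/2; 1/2/0; 1/2/2; 2/0/0; 2/2/0; 2/2/2
TSO (11): 0/0/0; 0/0/2; 0/2/0; 0/2/2; 1/0/0; 1/0/2; 1/2/0; 1/2/2; 2/0/0; 2/2/0; 2/2/2
PSO (12): 0/0/0; 0/0/2; 0/2/0; 0/2/2; 1/0/0; 1/0/2; 1/2/0; 1/2/2; 2/0/0; 2/0/2; 2/2/0; 2/2/2
target 2/0/2 ∈ {PSO}

SC:no TSO:no PSO:yes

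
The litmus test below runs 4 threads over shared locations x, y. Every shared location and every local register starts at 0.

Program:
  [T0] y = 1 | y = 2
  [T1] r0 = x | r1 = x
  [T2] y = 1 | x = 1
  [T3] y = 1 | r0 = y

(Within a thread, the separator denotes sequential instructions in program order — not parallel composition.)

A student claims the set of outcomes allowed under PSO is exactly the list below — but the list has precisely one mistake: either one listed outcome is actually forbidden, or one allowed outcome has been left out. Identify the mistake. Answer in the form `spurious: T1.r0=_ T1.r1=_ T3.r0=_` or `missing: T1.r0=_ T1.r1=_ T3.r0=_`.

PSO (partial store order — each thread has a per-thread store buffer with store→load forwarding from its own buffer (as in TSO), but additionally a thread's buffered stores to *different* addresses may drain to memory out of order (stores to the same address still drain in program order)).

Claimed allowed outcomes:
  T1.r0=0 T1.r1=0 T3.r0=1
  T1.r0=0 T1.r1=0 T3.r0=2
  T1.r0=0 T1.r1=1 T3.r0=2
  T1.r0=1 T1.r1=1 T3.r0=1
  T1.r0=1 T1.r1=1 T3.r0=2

outcome vector order: (T1.r0,T1.r1,T3.r0)
[PSO] allowed = {(0,0,1); (0,0,2); (0,1,1); (0,1,2); (1,1,1); (1,1,2)}
PSO∖claimed = {(0,1,1)}

missing: T1.r0=0 T1.r1=1 T3.r0=1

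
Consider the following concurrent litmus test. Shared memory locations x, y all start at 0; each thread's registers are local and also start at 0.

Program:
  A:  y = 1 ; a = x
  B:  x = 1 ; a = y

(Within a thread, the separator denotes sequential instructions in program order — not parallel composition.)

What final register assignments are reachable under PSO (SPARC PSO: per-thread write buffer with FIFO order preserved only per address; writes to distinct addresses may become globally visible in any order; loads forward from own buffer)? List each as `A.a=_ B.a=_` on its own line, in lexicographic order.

A.a=0 B.a=0
A.a=0 B.a=1
A.a=1 B.a=0
A.a=1 B.a=1

outcome vector order: (A.a,B.a)
|PSO outcomes| = 4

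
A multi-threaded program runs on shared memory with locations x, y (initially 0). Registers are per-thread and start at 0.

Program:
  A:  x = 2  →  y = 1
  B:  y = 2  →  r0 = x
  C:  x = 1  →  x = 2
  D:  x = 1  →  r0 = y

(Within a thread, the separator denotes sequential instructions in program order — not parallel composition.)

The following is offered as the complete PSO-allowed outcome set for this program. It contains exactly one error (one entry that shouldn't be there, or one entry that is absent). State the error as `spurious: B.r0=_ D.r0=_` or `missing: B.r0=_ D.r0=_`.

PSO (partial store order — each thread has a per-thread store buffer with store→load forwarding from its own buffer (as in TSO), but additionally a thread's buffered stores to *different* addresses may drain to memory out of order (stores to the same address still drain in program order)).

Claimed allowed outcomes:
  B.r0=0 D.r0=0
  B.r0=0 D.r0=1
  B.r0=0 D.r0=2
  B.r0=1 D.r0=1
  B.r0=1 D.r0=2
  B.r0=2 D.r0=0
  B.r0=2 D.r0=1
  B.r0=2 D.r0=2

missing: B.r0=1 D.r0=0

outcome vector order: (B.r0,D.r0)
PSO: 9 outcomes — {(0,0), (0,1), (0,2), (1,0), (1,1), (1,2), (2,0), (2,1), (2,2)}
PSO∖claimed = {(1,0)}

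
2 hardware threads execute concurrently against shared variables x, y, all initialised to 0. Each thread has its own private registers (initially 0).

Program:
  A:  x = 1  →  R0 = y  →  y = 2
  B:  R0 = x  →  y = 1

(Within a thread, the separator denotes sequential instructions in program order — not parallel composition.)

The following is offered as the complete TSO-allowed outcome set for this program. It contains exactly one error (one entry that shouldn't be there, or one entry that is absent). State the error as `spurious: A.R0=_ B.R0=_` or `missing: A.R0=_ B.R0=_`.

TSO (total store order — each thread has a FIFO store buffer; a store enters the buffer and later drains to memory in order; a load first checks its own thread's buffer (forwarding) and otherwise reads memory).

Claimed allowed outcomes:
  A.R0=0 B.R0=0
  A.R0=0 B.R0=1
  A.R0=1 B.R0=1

missing: A.R0=1 B.R0=0

outcome vector order: (A.R0,B.R0)
TSO: 4 outcomes — {(0,0); (0,1); (1,0); (1,1)}
TSO∖claimed = {(1,0)}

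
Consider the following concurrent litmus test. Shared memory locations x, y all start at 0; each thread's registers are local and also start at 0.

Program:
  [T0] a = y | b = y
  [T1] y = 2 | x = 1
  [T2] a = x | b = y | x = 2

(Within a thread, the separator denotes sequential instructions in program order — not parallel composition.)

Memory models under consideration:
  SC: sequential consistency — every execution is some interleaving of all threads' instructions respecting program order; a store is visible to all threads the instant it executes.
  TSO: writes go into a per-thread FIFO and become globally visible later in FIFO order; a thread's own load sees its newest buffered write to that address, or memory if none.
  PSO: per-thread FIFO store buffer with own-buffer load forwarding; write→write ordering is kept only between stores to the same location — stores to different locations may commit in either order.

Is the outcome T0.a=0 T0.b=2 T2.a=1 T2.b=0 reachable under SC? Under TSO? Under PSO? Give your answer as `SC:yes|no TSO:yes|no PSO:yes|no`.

outcome vector order: (T0.a,T0.b,T2.a,T2.b)
SC (9): <0 0 0 0>, <0 0 0 2>, <0 0 1 2>, <0 2 0 0>, <0 2 0 2>, <0 2 1 2>, <2 2 0 0>, <2 2 0 2>, <2 2 1 2>
TSO (9): <0 0 0 0>, <0 0 0 2>, <0 0 1 2>, <0 2 0 0>, <0 2 0 2>, <0 2 1 2>, <2 2 0 0>, <2 2 0 2>, <2 2 1 2>
PSO (12): <0 0 0 0>, <0 0 0 2>, <0 0 1 0>, <0 0 1 2>, <0 2 0 0>, <0 2 0 2>, <0 2 1 0>, <0 2 1 2>, <2 2 0 0>, <2 2 0 2>, <2 2 1 0>, <2 2 1 2>
target <0 2 1 0> ∈ {PSO}

SC:no TSO:no PSO:yes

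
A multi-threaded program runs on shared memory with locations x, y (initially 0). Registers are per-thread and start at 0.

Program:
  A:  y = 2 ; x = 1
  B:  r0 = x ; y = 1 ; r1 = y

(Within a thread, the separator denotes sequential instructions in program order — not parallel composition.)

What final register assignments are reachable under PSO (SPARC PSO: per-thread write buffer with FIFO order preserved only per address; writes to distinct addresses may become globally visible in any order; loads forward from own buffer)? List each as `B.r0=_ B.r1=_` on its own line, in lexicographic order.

B.r0=0 B.r1=1
B.r0=0 B.r1=2
B.r0=1 B.r1=1
B.r0=1 B.r1=2

outcome vector order: (B.r0,B.r1)
|PSO outcomes| = 4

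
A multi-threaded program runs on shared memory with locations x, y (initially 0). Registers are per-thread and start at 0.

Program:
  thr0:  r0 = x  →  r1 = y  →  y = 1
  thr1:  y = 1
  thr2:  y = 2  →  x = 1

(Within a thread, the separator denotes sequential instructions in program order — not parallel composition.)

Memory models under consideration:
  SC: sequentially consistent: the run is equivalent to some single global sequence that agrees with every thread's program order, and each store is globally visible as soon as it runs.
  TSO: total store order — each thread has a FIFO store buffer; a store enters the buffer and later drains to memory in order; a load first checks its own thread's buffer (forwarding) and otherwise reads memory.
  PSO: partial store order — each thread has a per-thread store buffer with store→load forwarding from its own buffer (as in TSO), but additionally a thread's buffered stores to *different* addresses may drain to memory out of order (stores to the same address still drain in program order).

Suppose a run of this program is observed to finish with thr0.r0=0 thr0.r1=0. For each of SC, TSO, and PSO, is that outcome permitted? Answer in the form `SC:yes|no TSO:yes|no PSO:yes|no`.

SC:yes TSO:yes PSO:yes

outcome vector order: (thr0.r0,thr0.r1)
[SC] allowed = {0/0; 0/1; 0/2; 1/1; 1/2}
[TSO] allowed = {0/0; 0/1; 0/2; 1/1; 1/2}
[PSO] allowed = {0/0; 0/1; 0/2; 1/0; 1/1; 1/2}
target 0/0 ∈ {SC,TSO,PSO}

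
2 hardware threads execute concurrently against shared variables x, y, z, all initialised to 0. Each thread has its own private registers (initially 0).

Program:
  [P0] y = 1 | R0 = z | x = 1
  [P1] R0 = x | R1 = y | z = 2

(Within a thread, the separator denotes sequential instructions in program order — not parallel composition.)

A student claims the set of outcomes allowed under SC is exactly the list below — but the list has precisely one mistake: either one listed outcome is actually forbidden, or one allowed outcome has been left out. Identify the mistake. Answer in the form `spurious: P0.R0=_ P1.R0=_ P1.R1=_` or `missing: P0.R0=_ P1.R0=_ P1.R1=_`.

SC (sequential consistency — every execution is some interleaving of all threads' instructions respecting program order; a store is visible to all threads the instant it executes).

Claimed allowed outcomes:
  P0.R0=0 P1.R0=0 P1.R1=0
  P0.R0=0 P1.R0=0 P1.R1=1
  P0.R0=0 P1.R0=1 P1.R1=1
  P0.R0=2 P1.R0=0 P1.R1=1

outcome vector order: (P0.R0,P1.R0,P1.R1)
under SC → <0 0 0>, <0 0 1>, <0 1 1>, <2 0 0>, <2 0 1>
SC∖claimed = {<2 0 0>}

missing: P0.R0=2 P1.R0=0 P1.R1=0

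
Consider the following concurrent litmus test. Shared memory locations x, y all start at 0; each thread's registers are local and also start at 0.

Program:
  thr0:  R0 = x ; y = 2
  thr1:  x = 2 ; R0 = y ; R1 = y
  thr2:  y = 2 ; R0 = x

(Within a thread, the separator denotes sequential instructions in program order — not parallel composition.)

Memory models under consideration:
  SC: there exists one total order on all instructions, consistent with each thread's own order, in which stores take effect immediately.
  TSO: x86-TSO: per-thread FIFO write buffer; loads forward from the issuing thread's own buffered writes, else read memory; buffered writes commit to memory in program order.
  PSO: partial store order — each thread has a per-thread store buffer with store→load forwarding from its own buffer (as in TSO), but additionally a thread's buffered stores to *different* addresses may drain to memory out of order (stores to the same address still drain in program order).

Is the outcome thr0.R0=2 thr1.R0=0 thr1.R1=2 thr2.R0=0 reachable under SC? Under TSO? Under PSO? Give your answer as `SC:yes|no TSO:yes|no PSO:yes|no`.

outcome vector order: (thr0.R0,thr1.R0,thr1.R1,thr2.R0)
[SC] allowed = {<0 0 0 2>; <0 0 2 2>; <0 2 2 0>; <0 2 2 2>; <2 0 0 2>; <2 0 2 2>; <2 2 2 0>; <2 2 2 2>}
[TSO] allowed = {<0 0 0 0>; <0 0 0 2>; <0 0 2 0>; <0 0 2 2>; <0 2 2 0>; <0 2 2 2>; <2 0 0 0>; <2 0 0 2>; <2 0 2 0>; <2 0 2 2>; <2 2 2 0>; <2 2 2 2>}
[PSO] allowed = {<0 0 0 0>; <0 0 0 2>; <0 0 2 0>; <0 0 2 2>; <0 2 2 0>; <0 2 2 2>; <2 0 0 0>; <2 0 0 2>; <2 0 2 0>; <2 0 2 2>; <2 2 2 0>; <2 2 2 2>}
target <2 0 2 0> ∈ {TSO,PSO}

SC:no TSO:yes PSO:yes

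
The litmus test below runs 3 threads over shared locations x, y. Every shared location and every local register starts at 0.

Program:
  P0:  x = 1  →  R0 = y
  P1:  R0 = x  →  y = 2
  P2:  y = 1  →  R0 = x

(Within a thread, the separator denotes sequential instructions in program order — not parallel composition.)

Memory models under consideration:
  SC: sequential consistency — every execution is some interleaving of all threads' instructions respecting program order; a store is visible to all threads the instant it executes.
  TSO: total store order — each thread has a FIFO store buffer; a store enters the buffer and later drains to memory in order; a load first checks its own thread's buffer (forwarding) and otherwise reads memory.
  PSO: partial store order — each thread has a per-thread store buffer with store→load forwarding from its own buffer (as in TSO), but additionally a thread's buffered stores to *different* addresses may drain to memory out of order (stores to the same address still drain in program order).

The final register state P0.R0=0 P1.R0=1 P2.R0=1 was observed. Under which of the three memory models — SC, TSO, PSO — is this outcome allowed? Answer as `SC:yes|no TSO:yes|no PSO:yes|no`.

SC:yes TSO:yes PSO:yes

outcome vector order: (P0.R0,P1.R0,P2.R0)
under SC → 0/0/1 0/1/1 1/0/0 1/0/1 1/1/0 1/1/1 2/0/0 2/0/1 2/1/0 2/1/1
under TSO → 0/0/0 0/0/1 0/1/0 0/1/1 1/0/0 1/0/1 1/1/0 1/1/1 2/0/0 2/0/1 2/1/0 2/1/1
under PSO → 0/0/0 0/0/1 0/1/0 0/1/1 1/0/0 1/0/1 1/1/0 1/1/1 2/0/0 2/0/1 2/1/0 2/1/1
target 0/1/1 ∈ {SC,TSO,PSO}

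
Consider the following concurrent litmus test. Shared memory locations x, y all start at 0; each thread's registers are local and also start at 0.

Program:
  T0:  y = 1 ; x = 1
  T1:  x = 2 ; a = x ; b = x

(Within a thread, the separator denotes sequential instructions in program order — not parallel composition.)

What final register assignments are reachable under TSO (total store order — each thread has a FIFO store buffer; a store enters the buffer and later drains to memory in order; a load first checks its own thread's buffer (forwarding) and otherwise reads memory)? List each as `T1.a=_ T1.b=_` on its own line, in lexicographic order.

T1.a=1 T1.b=1
T1.a=2 T1.b=1
T1.a=2 T1.b=2

outcome vector order: (T1.a,T1.b)
|TSO outcomes| = 3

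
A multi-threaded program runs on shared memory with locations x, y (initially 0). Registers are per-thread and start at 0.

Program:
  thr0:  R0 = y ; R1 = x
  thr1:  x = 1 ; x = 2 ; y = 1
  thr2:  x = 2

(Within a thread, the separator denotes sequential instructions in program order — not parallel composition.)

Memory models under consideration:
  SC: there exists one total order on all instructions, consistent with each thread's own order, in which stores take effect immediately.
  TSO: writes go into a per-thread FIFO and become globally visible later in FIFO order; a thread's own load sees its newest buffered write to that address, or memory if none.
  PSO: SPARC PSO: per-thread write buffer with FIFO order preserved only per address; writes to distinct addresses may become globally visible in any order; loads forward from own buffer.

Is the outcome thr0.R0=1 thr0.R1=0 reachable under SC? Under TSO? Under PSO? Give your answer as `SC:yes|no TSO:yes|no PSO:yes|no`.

SC:no TSO:no PSO:yes

outcome vector order: (thr0.R0,thr0.R1)
SC: 4 outcomes — {(0,0), (0,1), (0,2), (1,2)}
TSO: 4 outcomes — {(0,0), (0,1), (0,2), (1,2)}
PSO: 6 outcomes — {(0,0), (0,1), (0,2), (1,0), (1,1), (1,2)}
target (1,0) ∈ {PSO}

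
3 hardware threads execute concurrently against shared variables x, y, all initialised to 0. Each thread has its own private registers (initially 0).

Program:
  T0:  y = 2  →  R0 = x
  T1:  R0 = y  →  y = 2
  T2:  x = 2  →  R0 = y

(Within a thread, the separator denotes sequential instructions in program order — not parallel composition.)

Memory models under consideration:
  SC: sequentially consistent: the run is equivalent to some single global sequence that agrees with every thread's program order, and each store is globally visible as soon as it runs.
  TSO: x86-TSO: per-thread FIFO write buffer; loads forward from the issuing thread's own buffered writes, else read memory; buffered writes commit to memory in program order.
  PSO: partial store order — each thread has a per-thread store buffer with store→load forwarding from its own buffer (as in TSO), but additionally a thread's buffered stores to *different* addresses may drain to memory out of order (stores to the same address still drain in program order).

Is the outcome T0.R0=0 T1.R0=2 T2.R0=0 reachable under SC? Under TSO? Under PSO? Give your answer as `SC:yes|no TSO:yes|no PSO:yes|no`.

outcome vector order: (T0.R0,T1.R0,T2.R0)
SC (6): 0/0/2; 0/2/2; 2/0/0; 2/0/2; 2/2/0; 2/2/2
TSO (8): 0/0/0; 0/0/2; 0/2/0; 0/2/2; 2/0/0; 2/0/2; 2/2/0; 2/2/2
PSO (8): 0/0/0; 0/0/2; 0/2/0; 0/2/2; 2/0/0; 2/0/2; 2/2/0; 2/2/2
target 0/2/0 ∈ {TSO,PSO}

SC:no TSO:yes PSO:yes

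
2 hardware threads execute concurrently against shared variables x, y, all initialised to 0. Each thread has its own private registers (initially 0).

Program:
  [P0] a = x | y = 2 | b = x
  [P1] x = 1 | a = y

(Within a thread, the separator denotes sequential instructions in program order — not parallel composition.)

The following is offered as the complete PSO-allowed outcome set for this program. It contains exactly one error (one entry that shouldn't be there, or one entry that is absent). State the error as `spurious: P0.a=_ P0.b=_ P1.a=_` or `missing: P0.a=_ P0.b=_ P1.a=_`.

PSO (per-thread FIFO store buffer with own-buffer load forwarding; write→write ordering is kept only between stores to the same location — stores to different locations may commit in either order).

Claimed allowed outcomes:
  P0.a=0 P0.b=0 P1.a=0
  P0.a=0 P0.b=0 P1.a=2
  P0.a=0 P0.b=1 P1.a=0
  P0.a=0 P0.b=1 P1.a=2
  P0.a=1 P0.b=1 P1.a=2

missing: P0.a=1 P0.b=1 P1.a=0

outcome vector order: (P0.a,P0.b,P1.a)
under PSO → 0/0/0; 0/0/2; 0/1/0; 0/1/2; 1/1/0; 1/1/2
PSO∖claimed = {1/1/0}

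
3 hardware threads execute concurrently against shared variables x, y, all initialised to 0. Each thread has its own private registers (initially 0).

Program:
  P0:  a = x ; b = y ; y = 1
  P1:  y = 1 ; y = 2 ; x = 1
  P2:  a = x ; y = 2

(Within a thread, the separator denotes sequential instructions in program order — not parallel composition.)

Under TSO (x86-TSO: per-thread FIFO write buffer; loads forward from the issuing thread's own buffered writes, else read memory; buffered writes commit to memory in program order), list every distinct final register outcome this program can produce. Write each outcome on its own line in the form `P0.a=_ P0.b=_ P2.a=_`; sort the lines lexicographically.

outcome vector order: (P0.a,P0.b,P2.a)
|TSO outcomes| = 8

P0.a=0 P0.b=0 P2.a=0
P0.a=0 P0.b=0 P2.a=1
P0.a=0 P0.b=1 P2.a=0
P0.a=0 P0.b=1 P2.a=1
P0.a=0 P0.b=2 P2.a=0
P0.a=0 P0.b=2 P2.a=1
P0.a=1 P0.b=2 P2.a=0
P0.a=1 P0.b=2 P2.a=1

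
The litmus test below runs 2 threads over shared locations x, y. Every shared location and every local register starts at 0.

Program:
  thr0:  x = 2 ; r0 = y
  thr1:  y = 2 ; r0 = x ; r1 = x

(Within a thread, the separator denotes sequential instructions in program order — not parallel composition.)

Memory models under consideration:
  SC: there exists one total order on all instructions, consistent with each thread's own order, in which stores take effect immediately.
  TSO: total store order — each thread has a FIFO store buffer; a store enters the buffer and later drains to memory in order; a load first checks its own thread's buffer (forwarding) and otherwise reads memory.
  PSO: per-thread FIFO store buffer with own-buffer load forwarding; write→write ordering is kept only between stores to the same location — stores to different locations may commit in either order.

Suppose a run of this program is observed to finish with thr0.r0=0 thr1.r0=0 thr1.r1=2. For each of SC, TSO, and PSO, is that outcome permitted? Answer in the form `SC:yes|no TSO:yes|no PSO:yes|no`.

outcome vector order: (thr0.r0,thr1.r0,thr1.r1)
SC (4): 0/2/2 2/0/0 2/0/2 2/2/2
TSO (6): 0/0/0 0/0/2 0/2/2 2/0/0 2/0/2 2/2/2
PSO (6): 0/0/0 0/0/2 0/2/2 2/0/0 2/0/2 2/2/2
target 0/0/2 ∈ {TSO,PSO}

SC:no TSO:yes PSO:yes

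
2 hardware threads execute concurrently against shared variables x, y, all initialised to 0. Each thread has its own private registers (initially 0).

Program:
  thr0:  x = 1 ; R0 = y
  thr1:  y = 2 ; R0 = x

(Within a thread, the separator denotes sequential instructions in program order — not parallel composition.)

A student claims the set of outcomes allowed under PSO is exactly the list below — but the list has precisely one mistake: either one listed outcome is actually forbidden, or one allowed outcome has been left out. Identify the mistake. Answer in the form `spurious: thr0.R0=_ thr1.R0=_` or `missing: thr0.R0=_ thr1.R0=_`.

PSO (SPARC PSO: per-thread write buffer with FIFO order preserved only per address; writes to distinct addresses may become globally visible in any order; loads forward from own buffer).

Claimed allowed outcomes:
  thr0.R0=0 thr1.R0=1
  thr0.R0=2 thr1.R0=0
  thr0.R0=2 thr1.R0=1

missing: thr0.R0=0 thr1.R0=0

outcome vector order: (thr0.R0,thr1.R0)
under PSO → <0 0> <0 1> <2 0> <2 1>
PSO∖claimed = {<0 0>}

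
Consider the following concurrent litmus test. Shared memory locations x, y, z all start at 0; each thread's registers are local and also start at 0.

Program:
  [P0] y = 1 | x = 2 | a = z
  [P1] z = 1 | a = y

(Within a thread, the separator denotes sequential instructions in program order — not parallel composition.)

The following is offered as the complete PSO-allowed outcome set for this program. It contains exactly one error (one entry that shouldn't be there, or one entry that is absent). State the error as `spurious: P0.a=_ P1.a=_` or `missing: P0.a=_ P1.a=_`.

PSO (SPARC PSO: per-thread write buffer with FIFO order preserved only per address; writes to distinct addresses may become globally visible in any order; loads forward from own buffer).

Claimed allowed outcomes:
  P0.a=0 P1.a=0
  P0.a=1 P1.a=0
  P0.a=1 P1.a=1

outcome vector order: (P0.a,P1.a)
[PSO] allowed = {(0,0), (0,1), (1,0), (1,1)}
PSO∖claimed = {(0,1)}

missing: P0.a=0 P1.a=1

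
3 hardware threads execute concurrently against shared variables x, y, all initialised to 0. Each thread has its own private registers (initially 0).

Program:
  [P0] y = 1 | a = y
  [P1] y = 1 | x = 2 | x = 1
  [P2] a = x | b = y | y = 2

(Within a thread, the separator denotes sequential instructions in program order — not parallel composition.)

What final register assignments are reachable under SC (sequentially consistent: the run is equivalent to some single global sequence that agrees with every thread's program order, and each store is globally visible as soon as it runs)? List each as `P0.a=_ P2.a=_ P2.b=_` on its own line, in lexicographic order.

P0.a=1 P2.a=0 P2.b=0
P0.a=1 P2.a=0 P2.b=1
P0.a=1 P2.a=1 P2.b=1
P0.a=1 P2.a=2 P2.b=1
P0.a=2 P2.a=0 P2.b=0
P0.a=2 P2.a=0 P2.b=1
P0.a=2 P2.a=1 P2.b=1
P0.a=2 P2.a=2 P2.b=1

outcome vector order: (P0.a,P2.a,P2.b)
|SC outcomes| = 8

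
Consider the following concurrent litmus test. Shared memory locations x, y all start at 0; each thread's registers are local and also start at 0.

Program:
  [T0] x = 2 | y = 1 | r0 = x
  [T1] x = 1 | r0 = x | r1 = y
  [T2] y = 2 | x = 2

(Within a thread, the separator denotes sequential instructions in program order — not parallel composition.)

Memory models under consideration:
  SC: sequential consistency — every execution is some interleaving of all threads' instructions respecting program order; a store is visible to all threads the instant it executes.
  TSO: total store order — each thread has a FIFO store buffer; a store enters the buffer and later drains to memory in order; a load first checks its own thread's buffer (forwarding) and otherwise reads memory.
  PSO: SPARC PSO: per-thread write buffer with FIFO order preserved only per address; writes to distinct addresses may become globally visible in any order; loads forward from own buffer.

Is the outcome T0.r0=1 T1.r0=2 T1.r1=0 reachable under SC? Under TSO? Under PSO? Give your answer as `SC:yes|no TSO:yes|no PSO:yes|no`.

SC:no TSO:no PSO:yes

outcome vector order: (T0.r0,T1.r0,T1.r1)
under SC → 1/1/0; 1/1/1; 1/1/2; 1/2/1; 1/2/2; 2/1/0; 2/1/1; 2/1/2; 2/2/0; 2/2/1; 2/2/2
under TSO → 1/1/0; 1/1/1; 1/1/2; 1/2/1; 1/2/2; 2/1/0; 2/1/1; 2/1/2; 2/2/0; 2/2/1; 2/2/2
under PSO → 1/1/0; 1/1/1; 1/1/2; 1/2/0; 1/2/1; 1/2/2; 2/1/0; 2/1/1; 2/1/2; 2/2/0; 2/2/1; 2/2/2
target 1/2/0 ∈ {PSO}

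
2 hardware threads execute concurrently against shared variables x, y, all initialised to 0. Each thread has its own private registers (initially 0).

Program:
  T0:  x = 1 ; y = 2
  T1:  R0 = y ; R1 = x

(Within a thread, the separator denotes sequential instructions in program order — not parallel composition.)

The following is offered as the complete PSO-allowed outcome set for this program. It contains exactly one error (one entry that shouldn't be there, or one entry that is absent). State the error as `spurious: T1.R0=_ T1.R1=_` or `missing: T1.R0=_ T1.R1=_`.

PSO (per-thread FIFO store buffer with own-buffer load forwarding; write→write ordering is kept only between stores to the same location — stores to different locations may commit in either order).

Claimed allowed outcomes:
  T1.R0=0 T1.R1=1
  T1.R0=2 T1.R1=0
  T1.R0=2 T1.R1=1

outcome vector order: (T1.R0,T1.R1)
[PSO] allowed = {0/0, 0/1, 2/0, 2/1}
PSO∖claimed = {0/0}

missing: T1.R0=0 T1.R1=0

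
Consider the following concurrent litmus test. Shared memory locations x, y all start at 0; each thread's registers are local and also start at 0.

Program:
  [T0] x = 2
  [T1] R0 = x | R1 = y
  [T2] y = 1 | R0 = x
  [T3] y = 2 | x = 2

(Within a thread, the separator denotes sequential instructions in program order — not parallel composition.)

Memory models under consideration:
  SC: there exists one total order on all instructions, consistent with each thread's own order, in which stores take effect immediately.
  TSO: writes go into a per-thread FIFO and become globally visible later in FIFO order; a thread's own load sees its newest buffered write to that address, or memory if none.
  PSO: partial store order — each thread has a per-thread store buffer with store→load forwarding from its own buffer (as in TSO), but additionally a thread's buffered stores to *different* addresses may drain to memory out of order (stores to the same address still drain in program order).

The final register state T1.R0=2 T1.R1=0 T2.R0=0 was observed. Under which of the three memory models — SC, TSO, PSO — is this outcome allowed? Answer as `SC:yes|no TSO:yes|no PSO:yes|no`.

outcome vector order: (T1.R0,T1.R1,T2.R0)
SC: 11 outcomes — {0/0/0; 0/0/2; 0/1/0; 0/1/2; 0/2/0; 0/2/2; 2/0/2; 2/1/0; 2/1/2; 2/2/0; 2/2/2}
TSO: 12 outcomes — {0/0/0; 0/0/2; 0/1/0; 0/1/2; 0/2/0; 0/2/2; 2/0/0; 2/0/2; 2/1/0; 2/1/2; 2/2/0; 2/2/2}
PSO: 12 outcomes — {0/0/0; 0/0/2; 0/1/0; 0/1/2; 0/2/0; 0/2/2; 2/0/0; 2/0/2; 2/1/0; 2/1/2; 2/2/0; 2/2/2}
target 2/0/0 ∈ {TSO,PSO}

SC:no TSO:yes PSO:yes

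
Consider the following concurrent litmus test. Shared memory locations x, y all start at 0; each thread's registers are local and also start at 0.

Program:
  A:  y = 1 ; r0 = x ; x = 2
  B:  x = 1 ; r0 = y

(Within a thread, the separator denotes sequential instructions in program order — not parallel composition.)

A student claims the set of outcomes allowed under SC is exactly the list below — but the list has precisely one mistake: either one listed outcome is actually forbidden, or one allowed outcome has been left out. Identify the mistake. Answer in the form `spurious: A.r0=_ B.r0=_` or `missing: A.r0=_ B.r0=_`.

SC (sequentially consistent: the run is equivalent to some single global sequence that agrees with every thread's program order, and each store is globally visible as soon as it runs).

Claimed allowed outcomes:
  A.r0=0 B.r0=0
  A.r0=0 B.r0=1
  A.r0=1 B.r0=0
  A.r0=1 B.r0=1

spurious: A.r0=0 B.r0=0

outcome vector order: (A.r0,B.r0)
under SC → (0,1) (1,0) (1,1)
claimed∖SC = {(0,0)}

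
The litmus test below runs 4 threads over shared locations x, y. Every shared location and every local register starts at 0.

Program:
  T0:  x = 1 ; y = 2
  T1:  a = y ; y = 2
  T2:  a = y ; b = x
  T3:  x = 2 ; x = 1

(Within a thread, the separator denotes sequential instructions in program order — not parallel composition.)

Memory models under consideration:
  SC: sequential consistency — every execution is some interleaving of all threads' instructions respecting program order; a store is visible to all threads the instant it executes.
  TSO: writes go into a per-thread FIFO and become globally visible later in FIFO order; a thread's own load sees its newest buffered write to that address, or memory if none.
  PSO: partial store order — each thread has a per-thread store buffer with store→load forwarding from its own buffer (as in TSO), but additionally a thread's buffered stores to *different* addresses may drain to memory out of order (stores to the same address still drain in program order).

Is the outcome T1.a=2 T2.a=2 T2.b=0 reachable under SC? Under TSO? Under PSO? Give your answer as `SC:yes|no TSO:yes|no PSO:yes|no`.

SC:no TSO:no PSO:yes

outcome vector order: (T1.a,T2.a,T2.b)
SC: 11 outcomes — {<0 0 0>; <0 0 1>; <0 0 2>; <0 2 0>; <0 2 1>; <0 2 2>; <2 0 0>; <2 0 1>; <2 0 2>; <2 2 1>; <2 2 2>}
TSO: 11 outcomes — {<0 0 0>; <0 0 1>; <0 0 2>; <0 2 0>; <0 2 1>; <0 2 2>; <2 0 0>; <2 0 1>; <2 0 2>; <2 2 1>; <2 2 2>}
PSO: 12 outcomes — {<0 0 0>; <0 0 1>; <0 0 2>; <0 2 0>; <0 2 1>; <0 2 2>; <2 0 0>; <2 0 1>; <2 0 2>; <2 2 0>; <2 2 1>; <2 2 2>}
target <2 2 0> ∈ {PSO}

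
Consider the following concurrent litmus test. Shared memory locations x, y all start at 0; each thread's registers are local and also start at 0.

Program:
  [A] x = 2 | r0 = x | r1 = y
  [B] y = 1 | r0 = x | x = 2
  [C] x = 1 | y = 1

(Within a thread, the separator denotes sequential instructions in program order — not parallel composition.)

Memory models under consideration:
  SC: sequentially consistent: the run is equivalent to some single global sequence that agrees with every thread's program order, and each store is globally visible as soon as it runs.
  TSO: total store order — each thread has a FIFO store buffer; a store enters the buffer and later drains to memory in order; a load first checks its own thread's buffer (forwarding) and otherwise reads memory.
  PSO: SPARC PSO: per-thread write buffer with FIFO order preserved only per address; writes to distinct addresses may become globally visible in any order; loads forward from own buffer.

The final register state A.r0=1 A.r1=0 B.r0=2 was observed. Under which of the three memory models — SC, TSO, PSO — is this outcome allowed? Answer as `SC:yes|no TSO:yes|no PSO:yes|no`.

SC:no TSO:yes PSO:yes

outcome vector order: (A.r0,A.r1,B.r0)
[SC] allowed = {<1 0 1>; <1 1 0>; <1 1 1>; <1 1 2>; <2 0 1>; <2 0 2>; <2 1 0>; <2 1 1>; <2 1 2>}
[TSO] allowed = {<1 0 0>; <1 0 1>; <1 0 2>; <1 1 0>; <1 1 1>; <1 1 2>; <2 0 0>; <2 0 1>; <2 0 2>; <2 1 0>; <2 1 1>; <2 1 2>}
[PSO] allowed = {<1 0 0>; <1 0 1>; <1 0 2>; <1 1 0>; <1 1 1>; <1 1 2>; <2 0 0>; <2 0 1>; <2 0 2>; <2 1 0>; <2 1 1>; <2 1 2>}
target <1 0 2> ∈ {TSO,PSO}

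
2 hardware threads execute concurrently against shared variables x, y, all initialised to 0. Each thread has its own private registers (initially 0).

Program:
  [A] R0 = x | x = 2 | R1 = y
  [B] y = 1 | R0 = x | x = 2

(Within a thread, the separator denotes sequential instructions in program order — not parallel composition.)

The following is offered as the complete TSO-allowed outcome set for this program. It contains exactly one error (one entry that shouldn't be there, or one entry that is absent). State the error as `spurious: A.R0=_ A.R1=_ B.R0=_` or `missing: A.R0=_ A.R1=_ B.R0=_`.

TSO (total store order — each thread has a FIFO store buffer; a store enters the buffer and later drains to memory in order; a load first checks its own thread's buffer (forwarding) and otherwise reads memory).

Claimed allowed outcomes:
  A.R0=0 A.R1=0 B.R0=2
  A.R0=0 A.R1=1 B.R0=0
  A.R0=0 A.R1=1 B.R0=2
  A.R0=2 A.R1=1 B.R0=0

missing: A.R0=0 A.R1=0 B.R0=0

outcome vector order: (A.R0,A.R1,B.R0)
under TSO → <0 0 0> <0 0 2> <0 1 0> <0 1 2> <2 1 0>
TSO∖claimed = {<0 0 0>}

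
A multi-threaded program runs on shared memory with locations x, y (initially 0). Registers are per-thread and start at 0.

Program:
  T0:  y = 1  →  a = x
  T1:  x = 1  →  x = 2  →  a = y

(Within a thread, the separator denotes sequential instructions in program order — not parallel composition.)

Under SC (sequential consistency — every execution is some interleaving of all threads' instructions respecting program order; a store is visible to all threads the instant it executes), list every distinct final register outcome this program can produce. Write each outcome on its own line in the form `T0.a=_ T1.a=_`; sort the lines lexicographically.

T0.a=0 T1.a=1
T0.a=1 T1.a=1
T0.a=2 T1.a=0
T0.a=2 T1.a=1

outcome vector order: (T0.a,T1.a)
|SC outcomes| = 4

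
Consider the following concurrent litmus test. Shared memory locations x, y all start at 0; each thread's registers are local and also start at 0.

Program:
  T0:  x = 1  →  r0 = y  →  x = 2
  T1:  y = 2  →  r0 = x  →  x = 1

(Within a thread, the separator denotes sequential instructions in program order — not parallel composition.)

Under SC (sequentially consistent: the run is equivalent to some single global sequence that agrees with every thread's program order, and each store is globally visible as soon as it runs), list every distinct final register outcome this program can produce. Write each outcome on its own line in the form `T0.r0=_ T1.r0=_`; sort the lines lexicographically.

outcome vector order: (T0.r0,T1.r0)
|SC outcomes| = 5

T0.r0=0 T1.r0=1
T0.r0=0 T1.r0=2
T0.r0=2 T1.r0=0
T0.r0=2 T1.r0=1
T0.r0=2 T1.r0=2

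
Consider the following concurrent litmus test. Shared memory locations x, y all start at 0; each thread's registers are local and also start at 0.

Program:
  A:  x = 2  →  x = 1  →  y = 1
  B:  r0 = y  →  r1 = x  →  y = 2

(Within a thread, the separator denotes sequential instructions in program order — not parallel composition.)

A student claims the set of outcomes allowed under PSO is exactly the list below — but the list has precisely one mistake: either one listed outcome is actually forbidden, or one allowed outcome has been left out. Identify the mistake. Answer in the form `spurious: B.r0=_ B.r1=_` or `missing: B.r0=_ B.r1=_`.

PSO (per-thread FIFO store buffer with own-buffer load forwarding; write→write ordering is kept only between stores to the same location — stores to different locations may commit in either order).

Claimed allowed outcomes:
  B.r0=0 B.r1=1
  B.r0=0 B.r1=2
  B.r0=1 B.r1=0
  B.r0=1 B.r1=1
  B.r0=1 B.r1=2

outcome vector order: (B.r0,B.r1)
under PSO → 0/0 0/1 0/2 1/0 1/1 1/2
PSO∖claimed = {0/0}

missing: B.r0=0 B.r1=0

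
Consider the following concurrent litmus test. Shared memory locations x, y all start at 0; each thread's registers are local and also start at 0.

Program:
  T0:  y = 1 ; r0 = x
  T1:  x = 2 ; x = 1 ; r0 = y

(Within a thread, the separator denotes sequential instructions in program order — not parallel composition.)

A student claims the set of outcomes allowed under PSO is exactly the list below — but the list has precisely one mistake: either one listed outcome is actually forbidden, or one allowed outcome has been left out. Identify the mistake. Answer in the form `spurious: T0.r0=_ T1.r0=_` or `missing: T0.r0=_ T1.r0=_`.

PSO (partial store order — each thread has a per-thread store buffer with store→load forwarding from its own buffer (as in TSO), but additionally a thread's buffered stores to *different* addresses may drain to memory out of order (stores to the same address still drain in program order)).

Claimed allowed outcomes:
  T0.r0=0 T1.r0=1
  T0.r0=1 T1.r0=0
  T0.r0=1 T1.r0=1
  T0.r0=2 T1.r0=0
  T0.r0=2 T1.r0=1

missing: T0.r0=0 T1.r0=0

outcome vector order: (T0.r0,T1.r0)
PSO: 6 outcomes — {(0,0); (0,1); (1,0); (1,1); (2,0); (2,1)}
PSO∖claimed = {(0,0)}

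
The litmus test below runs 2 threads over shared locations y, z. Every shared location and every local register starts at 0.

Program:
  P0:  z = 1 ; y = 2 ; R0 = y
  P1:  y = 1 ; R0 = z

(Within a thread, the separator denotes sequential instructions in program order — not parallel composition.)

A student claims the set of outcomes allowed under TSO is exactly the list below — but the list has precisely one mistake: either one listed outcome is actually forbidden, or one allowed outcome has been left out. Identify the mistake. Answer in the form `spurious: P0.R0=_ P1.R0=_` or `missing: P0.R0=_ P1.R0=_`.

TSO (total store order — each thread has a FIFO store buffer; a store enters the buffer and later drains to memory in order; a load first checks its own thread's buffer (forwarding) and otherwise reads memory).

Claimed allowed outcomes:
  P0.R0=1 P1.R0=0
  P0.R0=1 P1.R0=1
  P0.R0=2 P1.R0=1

missing: P0.R0=2 P1.R0=0

outcome vector order: (P0.R0,P1.R0)
under TSO → (1,0); (1,1); (2,0); (2,1)
TSO∖claimed = {(2,0)}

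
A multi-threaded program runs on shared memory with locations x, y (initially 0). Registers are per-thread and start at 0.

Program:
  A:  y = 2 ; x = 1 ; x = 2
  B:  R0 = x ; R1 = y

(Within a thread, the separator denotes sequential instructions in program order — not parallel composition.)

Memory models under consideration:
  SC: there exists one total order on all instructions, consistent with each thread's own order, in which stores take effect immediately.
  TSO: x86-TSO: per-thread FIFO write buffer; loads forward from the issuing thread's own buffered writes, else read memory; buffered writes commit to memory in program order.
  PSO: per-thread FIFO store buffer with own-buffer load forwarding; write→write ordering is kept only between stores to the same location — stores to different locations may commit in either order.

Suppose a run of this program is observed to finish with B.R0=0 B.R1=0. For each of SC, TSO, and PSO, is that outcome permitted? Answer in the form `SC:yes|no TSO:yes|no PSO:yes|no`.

outcome vector order: (B.R0,B.R1)
SC (4): 00 02 12 22
TSO (4): 00 02 12 22
PSO (6): 00 02 10 12 20 22
target 00 ∈ {SC,TSO,PSO}

SC:yes TSO:yes PSO:yes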